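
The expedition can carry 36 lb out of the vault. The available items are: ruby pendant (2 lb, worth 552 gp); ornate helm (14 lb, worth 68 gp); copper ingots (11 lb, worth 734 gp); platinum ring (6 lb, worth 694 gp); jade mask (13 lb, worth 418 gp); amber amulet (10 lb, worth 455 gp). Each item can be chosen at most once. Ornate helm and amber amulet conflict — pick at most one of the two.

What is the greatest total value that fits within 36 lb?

2435

Taking ruby pendant + copper ingots + platinum ring + amber amulet: 29 lb used, 2435 in value.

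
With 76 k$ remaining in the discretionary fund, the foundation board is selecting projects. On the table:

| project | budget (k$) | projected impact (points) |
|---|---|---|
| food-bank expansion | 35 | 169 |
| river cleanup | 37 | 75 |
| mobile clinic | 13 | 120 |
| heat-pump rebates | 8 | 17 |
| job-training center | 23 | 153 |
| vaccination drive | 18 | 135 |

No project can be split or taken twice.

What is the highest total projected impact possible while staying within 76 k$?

457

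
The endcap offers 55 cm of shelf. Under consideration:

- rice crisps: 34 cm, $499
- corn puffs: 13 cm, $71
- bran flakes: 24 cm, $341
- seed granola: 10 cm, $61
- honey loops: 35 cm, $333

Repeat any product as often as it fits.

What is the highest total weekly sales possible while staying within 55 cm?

A density-first pass picks rice crisps + 2×seed granola — 621 at 54 cm.
The 54 cm tied up in rice crisps and 2×seed granola is better spent on 2×bran flakes — total rises to 682 (48 cm).
That's the maximum — no swap from here does better than 682.

682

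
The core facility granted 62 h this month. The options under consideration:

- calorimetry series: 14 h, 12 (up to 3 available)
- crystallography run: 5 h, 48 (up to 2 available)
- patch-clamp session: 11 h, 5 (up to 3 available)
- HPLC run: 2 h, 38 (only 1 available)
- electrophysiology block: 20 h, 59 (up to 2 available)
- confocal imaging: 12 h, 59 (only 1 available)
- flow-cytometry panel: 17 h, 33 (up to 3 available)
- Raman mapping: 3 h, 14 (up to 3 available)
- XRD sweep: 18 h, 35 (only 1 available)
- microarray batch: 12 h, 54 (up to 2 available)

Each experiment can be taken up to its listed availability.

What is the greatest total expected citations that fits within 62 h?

343

Best packing: 2×crystallography run + HPLC run + confocal imaging + 3×Raman mapping + 2×microarray batch — 57 h, 343 total.
The spare 5 h is too small for any remaining experiment, and no exchange beats 343.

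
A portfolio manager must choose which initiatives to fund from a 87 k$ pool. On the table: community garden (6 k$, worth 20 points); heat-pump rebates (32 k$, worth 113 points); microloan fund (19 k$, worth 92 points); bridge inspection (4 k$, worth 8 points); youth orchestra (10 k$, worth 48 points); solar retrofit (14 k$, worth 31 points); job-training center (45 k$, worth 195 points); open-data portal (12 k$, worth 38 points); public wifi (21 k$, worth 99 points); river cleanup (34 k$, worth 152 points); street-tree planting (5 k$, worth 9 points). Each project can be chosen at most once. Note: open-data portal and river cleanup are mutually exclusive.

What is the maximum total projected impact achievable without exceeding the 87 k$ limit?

391

Microloan fund + youth orchestra + public wifi + river cleanup uses 84 of the 87 k$ and totals 391.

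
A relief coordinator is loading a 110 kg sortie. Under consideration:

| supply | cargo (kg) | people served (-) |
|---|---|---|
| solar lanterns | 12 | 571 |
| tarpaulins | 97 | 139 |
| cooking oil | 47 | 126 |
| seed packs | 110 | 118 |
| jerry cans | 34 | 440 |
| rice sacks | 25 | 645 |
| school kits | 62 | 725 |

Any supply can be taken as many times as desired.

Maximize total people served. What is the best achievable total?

5139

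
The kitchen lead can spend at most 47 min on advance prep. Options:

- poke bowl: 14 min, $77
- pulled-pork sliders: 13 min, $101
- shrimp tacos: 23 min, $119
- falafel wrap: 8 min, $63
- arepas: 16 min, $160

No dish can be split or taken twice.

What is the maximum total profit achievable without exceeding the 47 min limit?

The ratio heuristic lands on pulled-pork sliders + falafel wrap + arepas (324) but leaves 10 min idle.
The 13 min tied up in pulled-pork sliders is better spent on shrimp tacos — total rises to 342 (47 min).

342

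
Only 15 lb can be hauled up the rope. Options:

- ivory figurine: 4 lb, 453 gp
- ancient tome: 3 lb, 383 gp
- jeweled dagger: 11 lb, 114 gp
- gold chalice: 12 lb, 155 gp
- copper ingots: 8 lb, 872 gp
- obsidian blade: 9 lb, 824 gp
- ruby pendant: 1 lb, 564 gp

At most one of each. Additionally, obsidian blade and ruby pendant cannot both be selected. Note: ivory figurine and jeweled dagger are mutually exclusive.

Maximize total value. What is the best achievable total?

1889

Taking the top-ratio items first gives ivory figurine + ancient tome + ruby pendant for 1400 (8 lb).
Dropping ancient tome frees 3 lb; slotting in copper ingots (8 lb) lifts the total to 1889 at 13 lb.
That's the maximum — no feasible swap from here does better than 1889.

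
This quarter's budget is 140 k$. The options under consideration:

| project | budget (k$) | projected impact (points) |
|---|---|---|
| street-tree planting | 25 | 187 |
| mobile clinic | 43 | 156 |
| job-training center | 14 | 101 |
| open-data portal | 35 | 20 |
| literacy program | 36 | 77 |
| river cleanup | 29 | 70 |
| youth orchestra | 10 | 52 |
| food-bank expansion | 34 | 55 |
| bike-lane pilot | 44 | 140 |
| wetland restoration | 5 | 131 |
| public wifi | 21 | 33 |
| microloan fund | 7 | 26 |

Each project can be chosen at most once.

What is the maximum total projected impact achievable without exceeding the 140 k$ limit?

741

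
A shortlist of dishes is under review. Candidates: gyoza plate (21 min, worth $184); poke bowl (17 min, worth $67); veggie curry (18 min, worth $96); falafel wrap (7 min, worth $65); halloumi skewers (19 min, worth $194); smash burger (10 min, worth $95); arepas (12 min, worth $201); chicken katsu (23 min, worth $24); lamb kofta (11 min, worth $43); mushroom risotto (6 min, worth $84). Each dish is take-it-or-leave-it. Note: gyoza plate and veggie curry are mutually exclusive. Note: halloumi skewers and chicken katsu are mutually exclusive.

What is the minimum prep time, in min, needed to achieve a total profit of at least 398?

35

Look for the lowest-prep combination reaching 398.
falafel wrap + smash burger + arepas + mushroom risotto: 445 profit at 35 min.
Below 35 min the best achievable stays under 398.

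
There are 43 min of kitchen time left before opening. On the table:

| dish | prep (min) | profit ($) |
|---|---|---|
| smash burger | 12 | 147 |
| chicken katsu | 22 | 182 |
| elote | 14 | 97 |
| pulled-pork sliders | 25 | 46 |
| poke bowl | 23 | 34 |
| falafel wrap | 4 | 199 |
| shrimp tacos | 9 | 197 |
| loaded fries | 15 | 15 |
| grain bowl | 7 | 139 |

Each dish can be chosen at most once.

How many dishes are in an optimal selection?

4

Best achievable profit is 717.
chicken katsu + falafel wrap + shrimp tacos + grain bowl hits 717 at 42 min.
Every optimal selection uses 4 dishes.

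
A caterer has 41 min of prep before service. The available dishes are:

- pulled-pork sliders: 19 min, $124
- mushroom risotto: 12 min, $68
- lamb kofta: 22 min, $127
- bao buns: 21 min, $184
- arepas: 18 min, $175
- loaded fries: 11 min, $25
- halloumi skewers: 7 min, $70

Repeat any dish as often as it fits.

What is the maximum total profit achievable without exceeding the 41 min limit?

385

Greedy by ratio would take 5×halloumi skewers: 35 min used, total 350.
Replace 2×halloumi skewers with arepas: the trade gains 35 net, giving 385 at 39 min.
Nothing else within 41 min beats 385.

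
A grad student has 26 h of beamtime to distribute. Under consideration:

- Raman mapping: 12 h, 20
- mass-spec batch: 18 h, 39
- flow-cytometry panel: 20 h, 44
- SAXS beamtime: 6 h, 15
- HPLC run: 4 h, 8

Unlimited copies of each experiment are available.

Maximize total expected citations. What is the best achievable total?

A density-first pass picks 4×SAXS beamtime — 60 at 24 h.
Replace SAXS beamtime with 2×HPLC run: the trade gains 1 net, giving 61 at 26 h.
Every other selection either busts 26 h or fails to beat 61.

61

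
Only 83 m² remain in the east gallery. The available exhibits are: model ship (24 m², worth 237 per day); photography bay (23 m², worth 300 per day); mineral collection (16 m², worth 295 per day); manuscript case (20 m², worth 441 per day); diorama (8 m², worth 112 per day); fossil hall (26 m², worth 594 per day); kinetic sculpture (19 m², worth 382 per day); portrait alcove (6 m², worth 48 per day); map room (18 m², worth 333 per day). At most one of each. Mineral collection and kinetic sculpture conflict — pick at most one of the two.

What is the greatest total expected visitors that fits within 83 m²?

1750

The ratio ordering already packs tightly: manuscript case + fossil hall + kinetic sculpture + map room, 83 m², 1750.
An exhaustive check of the 512 subsets confirms 1750.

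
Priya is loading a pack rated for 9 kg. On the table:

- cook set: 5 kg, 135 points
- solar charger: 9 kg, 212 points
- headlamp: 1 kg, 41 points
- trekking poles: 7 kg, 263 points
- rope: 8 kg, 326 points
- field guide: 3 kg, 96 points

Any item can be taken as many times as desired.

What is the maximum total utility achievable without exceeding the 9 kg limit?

369

Taking 9×headlamp: 9 kg used, 369 in utility.
No other feasible combination exceeds 369.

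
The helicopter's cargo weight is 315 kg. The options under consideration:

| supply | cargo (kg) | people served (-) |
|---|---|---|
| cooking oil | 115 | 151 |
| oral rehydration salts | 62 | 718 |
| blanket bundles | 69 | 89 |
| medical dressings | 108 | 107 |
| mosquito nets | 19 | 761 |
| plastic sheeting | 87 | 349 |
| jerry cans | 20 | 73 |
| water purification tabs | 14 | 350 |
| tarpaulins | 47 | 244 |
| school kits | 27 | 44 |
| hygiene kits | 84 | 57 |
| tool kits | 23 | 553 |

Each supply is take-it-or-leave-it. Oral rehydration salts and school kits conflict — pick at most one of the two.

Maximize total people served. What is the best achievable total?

3048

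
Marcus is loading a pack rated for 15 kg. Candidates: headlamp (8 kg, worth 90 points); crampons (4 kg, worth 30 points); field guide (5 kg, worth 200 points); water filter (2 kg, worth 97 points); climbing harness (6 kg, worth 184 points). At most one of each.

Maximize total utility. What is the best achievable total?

481

Field guide + water filter + climbing harness uses 13 of the 15 kg and totals 481.
An exhaustive check of the 32 subsets confirms 481.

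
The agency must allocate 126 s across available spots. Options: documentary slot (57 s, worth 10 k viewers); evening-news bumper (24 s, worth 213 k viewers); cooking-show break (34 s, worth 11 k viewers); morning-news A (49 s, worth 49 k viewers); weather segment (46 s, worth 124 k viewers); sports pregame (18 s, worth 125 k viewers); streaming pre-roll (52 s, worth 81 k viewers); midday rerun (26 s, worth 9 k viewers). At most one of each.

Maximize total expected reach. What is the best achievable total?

473

The ratio heuristic lands on evening-news bumper + weather segment + sports pregame + midday rerun (471) but leaves 12 s idle.
The 26 s tied up in midday rerun is better spent on cooking-show break — total rises to 473 (122 s).
Next best is evening-news bumper + weather segment + sports pregame + midday rerun at 471 (114 s) — short by 2.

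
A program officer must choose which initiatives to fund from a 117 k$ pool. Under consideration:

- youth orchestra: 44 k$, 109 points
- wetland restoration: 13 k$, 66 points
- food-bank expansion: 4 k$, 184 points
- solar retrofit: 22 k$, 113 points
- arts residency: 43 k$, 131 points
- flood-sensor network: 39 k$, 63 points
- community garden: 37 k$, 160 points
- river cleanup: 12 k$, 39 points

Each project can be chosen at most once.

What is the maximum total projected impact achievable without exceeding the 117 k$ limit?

588

A density-first pass picks wetland restoration + food-bank expansion + solar retrofit + community garden + river cleanup — 562 at 88 k$.
The 25 k$ tied up in wetland restoration and river cleanup is better spent on arts residency — total rises to 588 (106 k$).
Runner-up wetland restoration + food-bank expansion + solar retrofit + flood-sensor network + community garden tops out at 586.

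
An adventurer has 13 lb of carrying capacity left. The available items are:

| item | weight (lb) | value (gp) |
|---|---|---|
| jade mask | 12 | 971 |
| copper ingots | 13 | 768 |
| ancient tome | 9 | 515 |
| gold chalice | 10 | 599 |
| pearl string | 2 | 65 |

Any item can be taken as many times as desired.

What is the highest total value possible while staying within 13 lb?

The ratio ordering already packs tightly: jade mask, 12 lb, 971.
That's the maximum — no swap from here does better than 971.

971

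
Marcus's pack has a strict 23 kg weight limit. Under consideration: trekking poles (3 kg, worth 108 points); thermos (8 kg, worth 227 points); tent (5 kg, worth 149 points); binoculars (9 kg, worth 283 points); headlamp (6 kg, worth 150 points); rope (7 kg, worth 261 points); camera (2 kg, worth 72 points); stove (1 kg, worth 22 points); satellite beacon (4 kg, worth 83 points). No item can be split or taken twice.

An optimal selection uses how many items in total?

The maximum utility within 23 kg is 765.
One optimal bundle: tent + binoculars + rope + camera (23 kg).
All optima have 4 items.

4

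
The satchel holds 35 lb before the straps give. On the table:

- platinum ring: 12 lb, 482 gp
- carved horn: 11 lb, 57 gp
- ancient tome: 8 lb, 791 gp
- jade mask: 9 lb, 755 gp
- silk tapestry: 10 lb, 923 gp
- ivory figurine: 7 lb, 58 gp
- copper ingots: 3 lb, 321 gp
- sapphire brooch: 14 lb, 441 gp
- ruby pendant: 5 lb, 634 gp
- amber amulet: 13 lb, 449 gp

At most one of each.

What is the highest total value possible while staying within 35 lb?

3424

Density check — ruby pendant 126.80, copper ingots 107.00, ancient tome 98.88, silk tapestry 92.30 are the best per lb.
Ancient tome + jade mask + silk tapestry + copper ingots + ruby pendant uses 35 of the 35 lb and totals 3424.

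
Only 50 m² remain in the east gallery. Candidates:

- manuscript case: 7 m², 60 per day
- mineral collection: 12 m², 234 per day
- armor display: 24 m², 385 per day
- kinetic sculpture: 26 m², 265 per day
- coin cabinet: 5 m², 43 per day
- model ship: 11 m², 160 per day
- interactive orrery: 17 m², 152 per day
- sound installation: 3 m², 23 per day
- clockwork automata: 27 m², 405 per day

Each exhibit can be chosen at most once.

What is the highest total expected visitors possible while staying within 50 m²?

802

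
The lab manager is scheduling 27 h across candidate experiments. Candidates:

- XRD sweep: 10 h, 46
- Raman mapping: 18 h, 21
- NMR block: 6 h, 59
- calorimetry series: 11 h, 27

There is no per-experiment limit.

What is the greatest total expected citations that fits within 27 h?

236

4×NMR block uses 24 of the 27 h and totals 236.
Nothing else within 27 h beats 236.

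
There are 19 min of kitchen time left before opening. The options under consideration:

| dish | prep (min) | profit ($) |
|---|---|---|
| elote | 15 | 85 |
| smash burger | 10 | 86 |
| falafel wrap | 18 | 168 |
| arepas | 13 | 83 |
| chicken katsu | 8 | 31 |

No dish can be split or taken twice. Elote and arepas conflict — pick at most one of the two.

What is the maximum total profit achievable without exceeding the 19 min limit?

By profit per min: falafel wrap 9.33, smash burger 8.60, arepas 6.38 lead.
Falafel wrap uses 18 of the 19 min and totals 168.
Runner-up smash burger + chicken katsu tops out at 117.

168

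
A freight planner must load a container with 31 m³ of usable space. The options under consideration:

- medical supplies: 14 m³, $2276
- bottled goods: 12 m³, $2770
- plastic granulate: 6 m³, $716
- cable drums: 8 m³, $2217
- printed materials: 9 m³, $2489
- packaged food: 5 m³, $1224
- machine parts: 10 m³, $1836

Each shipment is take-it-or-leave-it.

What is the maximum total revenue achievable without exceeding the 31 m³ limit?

7476

Density check — cable drums 277.12, printed materials 276.56, packaged food 244.80 are the best per m³.
Filling by ratio: plastic granulate + cable drums + printed materials + packaged food for 6646, with 3 m³ left unused.
Replace plastic granulate and packaged food with bottled goods: the trade gains 830 net, giving 7476 at 29 m³.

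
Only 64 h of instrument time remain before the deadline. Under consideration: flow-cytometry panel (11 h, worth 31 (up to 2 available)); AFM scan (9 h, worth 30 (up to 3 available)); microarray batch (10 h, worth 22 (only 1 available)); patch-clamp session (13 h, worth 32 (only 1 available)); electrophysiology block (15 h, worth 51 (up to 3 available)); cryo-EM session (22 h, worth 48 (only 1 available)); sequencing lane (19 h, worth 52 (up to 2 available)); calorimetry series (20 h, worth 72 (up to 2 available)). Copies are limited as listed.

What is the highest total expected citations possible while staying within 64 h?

225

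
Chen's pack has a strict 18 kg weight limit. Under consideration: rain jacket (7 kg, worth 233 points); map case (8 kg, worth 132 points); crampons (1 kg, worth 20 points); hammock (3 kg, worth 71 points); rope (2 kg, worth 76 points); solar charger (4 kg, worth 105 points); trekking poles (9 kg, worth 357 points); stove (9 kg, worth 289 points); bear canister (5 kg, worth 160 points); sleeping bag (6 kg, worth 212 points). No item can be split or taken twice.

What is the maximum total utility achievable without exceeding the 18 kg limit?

Density check — trekking poles 39.67, rope 38.00, sleeping bag 35.33 are the best per kg.
A density-first pass picks crampons + rope + trekking poles + sleeping bag — 665 at 18 kg.
Replace crampons and sleeping bag with rain jacket: the trade gains 1 net, giving 666 at 18 kg.
No other feasible combination exceeds 666.

666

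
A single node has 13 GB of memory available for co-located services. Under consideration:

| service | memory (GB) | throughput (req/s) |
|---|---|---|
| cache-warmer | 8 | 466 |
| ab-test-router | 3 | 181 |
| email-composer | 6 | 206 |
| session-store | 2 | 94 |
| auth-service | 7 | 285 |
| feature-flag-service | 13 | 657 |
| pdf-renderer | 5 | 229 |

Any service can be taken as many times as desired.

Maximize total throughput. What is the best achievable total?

A density-first pass picks 4×ab-test-router — 724 at 12 GB.
Replace 3×ab-test-router with cache-warmer + session-store: the trade gains 17 net, giving 741 at 13 GB.
That's the maximum — no swap from here does better than 741.

741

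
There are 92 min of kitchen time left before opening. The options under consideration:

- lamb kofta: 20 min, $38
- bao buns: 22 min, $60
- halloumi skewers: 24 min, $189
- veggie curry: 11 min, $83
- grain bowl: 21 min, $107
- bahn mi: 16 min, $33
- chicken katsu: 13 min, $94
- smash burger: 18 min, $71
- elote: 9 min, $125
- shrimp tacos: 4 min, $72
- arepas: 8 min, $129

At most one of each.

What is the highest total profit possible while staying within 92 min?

799

Taking halloumi skewers + veggie curry + grain bowl + chicken katsu + elote + shrimp tacos + arepas: 90 min used, 799 in profit.
No other feasible combination exceeds 799.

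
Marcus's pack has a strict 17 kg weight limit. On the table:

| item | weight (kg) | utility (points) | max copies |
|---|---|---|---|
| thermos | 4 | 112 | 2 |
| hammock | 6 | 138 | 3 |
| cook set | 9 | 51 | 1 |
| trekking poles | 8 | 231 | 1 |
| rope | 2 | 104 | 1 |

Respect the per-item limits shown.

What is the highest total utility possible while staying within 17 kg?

473

By utility per kg: rope 52.00, trekking poles 28.88, thermos 28.00, hammock 23.00 lead.
The ratio heuristic lands on thermos + trekking poles + rope (447) but leaves 3 kg idle.
Dropping thermos frees 4 kg; slotting in hammock (6 kg) lifts the total to 473 at 16 kg.
No other feasible combination exceeds 473.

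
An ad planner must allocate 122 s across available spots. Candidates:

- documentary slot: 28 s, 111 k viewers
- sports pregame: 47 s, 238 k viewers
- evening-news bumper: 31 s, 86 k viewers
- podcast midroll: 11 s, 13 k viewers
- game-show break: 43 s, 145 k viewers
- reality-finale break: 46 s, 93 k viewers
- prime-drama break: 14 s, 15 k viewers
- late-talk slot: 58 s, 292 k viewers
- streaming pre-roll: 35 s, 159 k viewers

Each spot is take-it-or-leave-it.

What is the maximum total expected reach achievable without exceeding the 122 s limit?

562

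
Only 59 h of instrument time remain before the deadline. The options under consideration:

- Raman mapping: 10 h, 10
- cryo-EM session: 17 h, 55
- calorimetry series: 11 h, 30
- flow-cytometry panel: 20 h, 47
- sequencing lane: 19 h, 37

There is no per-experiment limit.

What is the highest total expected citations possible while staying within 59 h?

Filling by ratio: 3×cryo-EM session for 165, with 8 h left unused.
The 17 h tied up in cryo-EM session is better spent on 2×calorimetry series — total rises to 170 (56 h).

170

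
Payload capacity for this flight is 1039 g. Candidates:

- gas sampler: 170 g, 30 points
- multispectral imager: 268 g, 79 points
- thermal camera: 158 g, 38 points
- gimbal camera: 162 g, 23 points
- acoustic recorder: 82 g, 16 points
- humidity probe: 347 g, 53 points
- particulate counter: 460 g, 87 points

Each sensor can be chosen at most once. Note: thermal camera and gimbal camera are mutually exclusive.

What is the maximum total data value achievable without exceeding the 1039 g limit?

Density check — multispectral imager 0.29, thermal camera 0.24, acoustic recorder 0.20 are the best per g.
Multispectral imager + thermal camera + acoustic recorder + particulate counter uses 968 of the 1039 g and totals 220.
Next best is gas sampler + multispectral imager + thermal camera + acoustic recorder + humidity probe at 216 (1025 g) — short by 4.

220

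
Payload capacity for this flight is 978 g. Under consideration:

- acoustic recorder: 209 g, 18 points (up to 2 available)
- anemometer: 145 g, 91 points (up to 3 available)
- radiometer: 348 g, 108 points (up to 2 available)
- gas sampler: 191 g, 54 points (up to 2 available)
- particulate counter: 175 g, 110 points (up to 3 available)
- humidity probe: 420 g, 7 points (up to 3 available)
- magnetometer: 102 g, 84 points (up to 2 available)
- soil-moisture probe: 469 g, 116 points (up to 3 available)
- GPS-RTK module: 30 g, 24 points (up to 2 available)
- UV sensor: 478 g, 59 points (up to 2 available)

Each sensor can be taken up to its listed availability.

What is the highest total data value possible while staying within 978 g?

644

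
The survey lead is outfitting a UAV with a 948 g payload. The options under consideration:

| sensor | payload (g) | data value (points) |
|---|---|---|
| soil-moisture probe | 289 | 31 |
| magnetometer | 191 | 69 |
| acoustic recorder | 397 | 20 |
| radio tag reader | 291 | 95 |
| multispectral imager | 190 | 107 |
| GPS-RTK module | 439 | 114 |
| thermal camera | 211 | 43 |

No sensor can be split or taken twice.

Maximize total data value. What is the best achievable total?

316

Density check — multispectral imager 0.56, magnetometer 0.36, radio tag reader 0.33, GPS-RTK module 0.26 are the best per g.
Greedy by ratio would take magnetometer + radio tag reader + multispectral imager + thermal camera: 883 g used, total 314.
Dropping magnetometer and thermal camera frees 402 g; slotting in GPS-RTK module (439 g) lifts the total to 316 at 920 g.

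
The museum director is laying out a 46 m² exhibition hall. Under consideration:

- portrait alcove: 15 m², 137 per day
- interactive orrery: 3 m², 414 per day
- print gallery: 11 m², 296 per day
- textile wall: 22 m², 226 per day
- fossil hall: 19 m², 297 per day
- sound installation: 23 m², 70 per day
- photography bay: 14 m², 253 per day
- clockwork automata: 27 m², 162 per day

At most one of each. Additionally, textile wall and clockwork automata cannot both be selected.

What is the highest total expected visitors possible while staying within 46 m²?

1100

By expected visitors per m²: interactive orrery 138.00, print gallery 26.91, photography bay 18.07, fossil hall 15.63 lead.
The ratio ordering already packs tightly: portrait alcove + interactive orrery + print gallery + photography bay, 43 m², 1100.
An exhaustive check of the 256 subsets confirms 1100.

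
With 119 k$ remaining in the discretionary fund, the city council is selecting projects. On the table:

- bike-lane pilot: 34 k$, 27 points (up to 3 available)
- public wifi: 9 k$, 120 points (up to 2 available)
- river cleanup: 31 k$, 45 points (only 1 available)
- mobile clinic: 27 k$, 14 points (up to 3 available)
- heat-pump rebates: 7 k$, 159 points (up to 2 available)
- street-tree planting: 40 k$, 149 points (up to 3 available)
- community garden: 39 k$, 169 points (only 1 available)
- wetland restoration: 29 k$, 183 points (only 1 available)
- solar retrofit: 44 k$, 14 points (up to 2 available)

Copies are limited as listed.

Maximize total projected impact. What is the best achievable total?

910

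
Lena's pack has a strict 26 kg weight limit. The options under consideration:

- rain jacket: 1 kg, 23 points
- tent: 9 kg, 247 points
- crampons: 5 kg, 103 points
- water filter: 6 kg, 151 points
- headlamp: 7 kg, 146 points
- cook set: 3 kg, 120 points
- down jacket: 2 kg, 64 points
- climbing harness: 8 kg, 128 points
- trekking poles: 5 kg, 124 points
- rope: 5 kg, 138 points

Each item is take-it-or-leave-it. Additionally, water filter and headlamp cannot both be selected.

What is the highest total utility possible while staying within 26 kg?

The ratio ordering already packs tightly: rain jacket + tent + water filter + cook set + down jacket + rope, 26 kg, 743.
Runner-up rain jacket + tent + water filter + cook set + down jacket + trekking poles tops out at 729.

743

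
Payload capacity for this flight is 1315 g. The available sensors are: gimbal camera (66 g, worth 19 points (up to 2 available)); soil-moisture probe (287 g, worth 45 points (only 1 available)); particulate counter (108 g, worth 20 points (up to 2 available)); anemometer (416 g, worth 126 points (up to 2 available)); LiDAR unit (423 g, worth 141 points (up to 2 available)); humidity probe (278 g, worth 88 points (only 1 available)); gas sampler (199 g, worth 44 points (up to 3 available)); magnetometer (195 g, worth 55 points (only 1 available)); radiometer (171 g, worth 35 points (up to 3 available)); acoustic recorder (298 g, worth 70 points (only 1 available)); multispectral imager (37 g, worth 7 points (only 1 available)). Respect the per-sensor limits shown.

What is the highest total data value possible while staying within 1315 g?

Ranking by ratio (data value/g): LiDAR unit 0.33, humidity probe 0.32, anemometer 0.30, gimbal camera 0.29.
2×gimbal camera + 2×LiDAR unit + humidity probe + multispectral imager uses 1293 of the 1315 g and totals 415.

415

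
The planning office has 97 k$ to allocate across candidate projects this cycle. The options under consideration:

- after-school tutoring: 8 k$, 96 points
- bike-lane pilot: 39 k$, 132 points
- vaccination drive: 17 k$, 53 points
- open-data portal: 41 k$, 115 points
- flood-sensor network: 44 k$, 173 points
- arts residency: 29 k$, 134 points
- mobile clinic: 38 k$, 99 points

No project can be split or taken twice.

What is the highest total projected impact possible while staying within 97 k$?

Density check — after-school tutoring 12.00, arts residency 4.62, flood-sensor network 3.93, bike-lane pilot 3.38 are the best per k$.
A density-first pass picks after-school tutoring + flood-sensor network + arts residency — 403 at 81 k$.
Replace flood-sensor network with bike-lane pilot + vaccination drive: the trade gains 12 net, giving 415 at 93 k$.
No other feasible combination exceeds 415.

415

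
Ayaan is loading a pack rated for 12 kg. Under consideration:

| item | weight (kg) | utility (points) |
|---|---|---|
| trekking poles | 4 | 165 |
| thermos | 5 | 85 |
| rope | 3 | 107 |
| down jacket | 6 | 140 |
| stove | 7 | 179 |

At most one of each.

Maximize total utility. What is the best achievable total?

Taking trekking poles + thermos + rope: 12 kg used, 357 in utility.
The closest alternative, trekking poles + stove, reaches only 344.

357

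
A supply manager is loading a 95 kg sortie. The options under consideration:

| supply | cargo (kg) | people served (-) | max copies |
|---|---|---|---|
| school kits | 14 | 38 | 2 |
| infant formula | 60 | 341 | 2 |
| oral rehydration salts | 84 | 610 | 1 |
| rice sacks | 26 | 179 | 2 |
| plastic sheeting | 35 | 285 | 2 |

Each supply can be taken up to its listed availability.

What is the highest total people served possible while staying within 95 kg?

643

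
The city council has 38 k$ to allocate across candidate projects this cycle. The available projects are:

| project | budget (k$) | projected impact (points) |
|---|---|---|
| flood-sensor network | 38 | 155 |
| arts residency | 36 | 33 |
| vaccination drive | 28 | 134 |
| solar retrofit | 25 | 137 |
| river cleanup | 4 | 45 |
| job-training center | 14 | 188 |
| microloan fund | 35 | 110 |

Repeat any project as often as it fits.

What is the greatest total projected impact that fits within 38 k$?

466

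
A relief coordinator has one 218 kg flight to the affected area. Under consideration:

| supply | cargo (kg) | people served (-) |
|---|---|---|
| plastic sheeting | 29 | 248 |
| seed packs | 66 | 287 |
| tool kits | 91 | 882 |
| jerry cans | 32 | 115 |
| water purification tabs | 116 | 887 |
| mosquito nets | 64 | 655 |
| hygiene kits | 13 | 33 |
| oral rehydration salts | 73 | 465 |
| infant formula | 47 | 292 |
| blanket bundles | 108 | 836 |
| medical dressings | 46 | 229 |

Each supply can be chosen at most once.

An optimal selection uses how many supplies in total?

4

Best achievable people served is 1900.
For example plastic sheeting + tool kits + jerry cans + mosquito nets achieves it, using 216 kg.
Every optimal selection uses 4 supplies.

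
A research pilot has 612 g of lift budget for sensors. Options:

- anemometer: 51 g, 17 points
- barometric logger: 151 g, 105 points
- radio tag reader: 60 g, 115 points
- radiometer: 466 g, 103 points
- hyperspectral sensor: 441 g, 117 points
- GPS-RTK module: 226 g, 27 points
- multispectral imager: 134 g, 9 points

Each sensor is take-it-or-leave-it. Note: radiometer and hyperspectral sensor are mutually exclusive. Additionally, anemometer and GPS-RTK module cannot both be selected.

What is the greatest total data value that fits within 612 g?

256

Barometric logger + radio tag reader + GPS-RTK module + multispectral imager uses 571 of the 612 g and totals 256.
That's the maximum — no feasible swap from here does better than 256.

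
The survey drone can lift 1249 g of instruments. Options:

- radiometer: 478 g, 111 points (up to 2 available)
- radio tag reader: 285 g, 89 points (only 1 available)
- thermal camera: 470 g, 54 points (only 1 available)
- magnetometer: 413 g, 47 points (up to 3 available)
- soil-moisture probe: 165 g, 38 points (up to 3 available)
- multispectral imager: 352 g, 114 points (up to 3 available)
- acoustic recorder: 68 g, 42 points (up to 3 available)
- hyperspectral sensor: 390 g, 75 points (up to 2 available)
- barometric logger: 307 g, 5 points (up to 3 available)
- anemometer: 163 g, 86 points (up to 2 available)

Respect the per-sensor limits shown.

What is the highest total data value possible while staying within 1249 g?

Density check — acoustic recorder 0.62, anemometer 0.53, multispectral imager 0.32 are the best per g.
The ratio ordering already packs tightly: 2×multispectral imager + 3×acoustic recorder + 2×anemometer, 1234 g, 526.
Nothing else within 1249 g beats 526.

526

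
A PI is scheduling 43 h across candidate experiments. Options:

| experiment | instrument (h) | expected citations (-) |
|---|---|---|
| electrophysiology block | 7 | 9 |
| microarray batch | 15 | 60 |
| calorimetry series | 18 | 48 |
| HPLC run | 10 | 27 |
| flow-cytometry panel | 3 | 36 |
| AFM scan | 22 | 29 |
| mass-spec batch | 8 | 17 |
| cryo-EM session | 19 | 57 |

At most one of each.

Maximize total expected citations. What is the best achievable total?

Density check — flow-cytometry panel 12.00, microarray batch 4.00, cryo-EM session 3.00, HPLC run 2.70 are the best per h.
Taking electrophysiology block + microarray batch + calorimetry series + flow-cytometry panel: 43 h used, 153 in expected citations.
Microarray batch + flow-cytometry panel + cryo-EM session (37 h) also reaches 153 — a tie, but nothing goes higher.

153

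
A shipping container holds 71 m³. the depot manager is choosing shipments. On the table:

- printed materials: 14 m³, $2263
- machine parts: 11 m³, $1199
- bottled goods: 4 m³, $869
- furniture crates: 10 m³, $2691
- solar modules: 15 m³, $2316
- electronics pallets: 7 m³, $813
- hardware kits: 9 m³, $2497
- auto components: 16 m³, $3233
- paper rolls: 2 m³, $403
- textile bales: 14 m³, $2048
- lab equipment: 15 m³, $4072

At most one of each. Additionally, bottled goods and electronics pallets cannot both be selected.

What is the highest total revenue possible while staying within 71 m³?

By revenue per m³: hardware kits 277.44, lab equipment 271.47, furniture crates 269.10 lead.
Greedy by ratio would take printed materials + bottled goods + furniture crates + hardware kits + auto components + paper rolls + lab equipment: 70 m³ used, total 16028.
The 14 m³ tied up in printed materials is better spent on solar modules — total rises to 16081 (71 m³).
An exhaustive check of the 2048 subsets confirms 16081.

16081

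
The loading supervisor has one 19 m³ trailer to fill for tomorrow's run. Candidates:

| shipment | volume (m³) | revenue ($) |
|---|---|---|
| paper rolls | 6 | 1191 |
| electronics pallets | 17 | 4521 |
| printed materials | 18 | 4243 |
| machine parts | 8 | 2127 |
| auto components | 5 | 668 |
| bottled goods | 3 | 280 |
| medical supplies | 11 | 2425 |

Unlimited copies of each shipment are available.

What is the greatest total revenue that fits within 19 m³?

4552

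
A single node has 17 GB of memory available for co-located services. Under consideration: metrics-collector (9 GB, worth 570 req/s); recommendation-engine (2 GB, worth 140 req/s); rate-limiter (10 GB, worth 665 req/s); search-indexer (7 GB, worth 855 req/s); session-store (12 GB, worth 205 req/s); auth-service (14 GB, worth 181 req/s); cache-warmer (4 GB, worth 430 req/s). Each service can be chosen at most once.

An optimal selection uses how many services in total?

2

Optimal total is 1520.
One optimal bundle: rate-limiter + search-indexer (17 GB).
All optima have 2 services.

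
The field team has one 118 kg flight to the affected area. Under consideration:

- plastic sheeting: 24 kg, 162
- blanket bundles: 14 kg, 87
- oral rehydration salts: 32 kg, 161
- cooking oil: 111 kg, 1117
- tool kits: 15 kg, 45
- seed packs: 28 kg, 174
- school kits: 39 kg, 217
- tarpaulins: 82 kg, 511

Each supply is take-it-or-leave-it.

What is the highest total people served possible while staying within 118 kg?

Taking cooking oil: 111 kg used, 1117 in people served.
The closest alternative, seed packs + tarpaulins, reaches only 685.

1117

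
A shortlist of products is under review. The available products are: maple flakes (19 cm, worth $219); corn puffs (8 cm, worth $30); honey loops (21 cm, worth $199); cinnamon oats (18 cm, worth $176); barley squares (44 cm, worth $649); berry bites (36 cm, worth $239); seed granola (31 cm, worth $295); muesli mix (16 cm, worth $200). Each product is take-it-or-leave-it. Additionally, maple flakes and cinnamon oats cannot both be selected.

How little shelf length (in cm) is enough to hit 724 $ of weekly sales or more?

Need the lightest bundle worth ≥ 724.
barley squares + muesli mix: 849 weekly sales at 60 cm.
Any bundle with less than 60 cm falls short of 724.

60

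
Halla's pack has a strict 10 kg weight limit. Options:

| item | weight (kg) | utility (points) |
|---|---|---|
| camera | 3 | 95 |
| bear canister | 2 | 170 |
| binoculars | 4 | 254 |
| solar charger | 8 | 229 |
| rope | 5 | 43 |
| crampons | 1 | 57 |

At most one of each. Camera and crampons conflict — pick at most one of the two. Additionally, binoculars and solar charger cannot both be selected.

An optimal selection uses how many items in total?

3

The maximum utility within 10 kg is 519.
camera + bear canister + binoculars hits 519 at 9 kg.
Any selection reaching 519 contains exactly 3 items.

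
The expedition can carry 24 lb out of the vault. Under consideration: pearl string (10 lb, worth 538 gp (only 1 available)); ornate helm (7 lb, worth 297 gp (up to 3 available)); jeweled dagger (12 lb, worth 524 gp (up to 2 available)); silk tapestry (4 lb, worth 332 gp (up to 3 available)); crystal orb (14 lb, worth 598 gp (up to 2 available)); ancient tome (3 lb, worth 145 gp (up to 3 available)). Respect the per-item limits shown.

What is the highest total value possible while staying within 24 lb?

By value per lb: silk tapestry 83.00, pearl string 53.80, ancient tome 48.33 lead.
Taking pearl string + 3×silk tapestry: 22 lb used, 1534 in value.
The spare 2 lb is too small for any remaining item, and no exchange beats 1534.

1534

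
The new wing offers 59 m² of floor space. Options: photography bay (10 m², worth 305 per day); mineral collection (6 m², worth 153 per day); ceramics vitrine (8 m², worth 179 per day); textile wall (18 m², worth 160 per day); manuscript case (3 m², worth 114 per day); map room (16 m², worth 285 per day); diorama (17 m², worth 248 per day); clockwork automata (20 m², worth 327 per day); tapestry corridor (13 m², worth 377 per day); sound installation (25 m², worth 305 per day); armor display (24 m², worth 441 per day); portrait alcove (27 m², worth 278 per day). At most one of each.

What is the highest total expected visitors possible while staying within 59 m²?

1416

Filling by ratio: photography bay + mineral collection + ceramics vitrine + manuscript case + map room + tapestry corridor for 1413, with 3 m² left unused.
Dropping mineral collection and map room frees 22 m²; slotting in armor display (24 m²) lifts the total to 1416 at 58 m².
Nothing else within 59 m² beats 1416.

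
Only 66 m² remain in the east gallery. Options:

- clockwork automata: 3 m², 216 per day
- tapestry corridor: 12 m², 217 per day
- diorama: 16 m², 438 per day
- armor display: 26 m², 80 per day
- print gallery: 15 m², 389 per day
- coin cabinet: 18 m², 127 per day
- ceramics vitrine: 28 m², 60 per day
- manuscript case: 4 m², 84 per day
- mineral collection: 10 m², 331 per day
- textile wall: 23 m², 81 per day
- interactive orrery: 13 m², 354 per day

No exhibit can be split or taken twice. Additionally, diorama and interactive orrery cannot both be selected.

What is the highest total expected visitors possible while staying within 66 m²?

By expected visitors per m²: clockwork automata 72.00, mineral collection 33.10, diorama 27.38, interactive orrery 27.23 lead.
Clockwork automata + tapestry corridor + diorama + print gallery + manuscript case + mineral collection uses 60 of the 66 m² and totals 1675.
The spare 6 m² is too small for any remaining exhibit, and no feasible exchange beats 1675.

1675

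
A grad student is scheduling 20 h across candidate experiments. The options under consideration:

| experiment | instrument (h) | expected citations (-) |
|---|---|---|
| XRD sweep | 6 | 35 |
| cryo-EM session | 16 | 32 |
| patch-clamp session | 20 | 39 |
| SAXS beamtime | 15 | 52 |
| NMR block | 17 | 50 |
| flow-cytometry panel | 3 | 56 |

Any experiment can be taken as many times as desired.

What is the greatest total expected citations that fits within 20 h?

336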